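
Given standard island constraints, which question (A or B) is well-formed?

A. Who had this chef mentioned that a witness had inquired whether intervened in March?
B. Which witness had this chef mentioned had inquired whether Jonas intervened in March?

In A, the wh-phrase is extracted from inside a wh-island (introduced by "whether"), which blocks movement.
In B, the extraction path crosses only that-complement boundaries, which are transparent.
So B is grammatical.

B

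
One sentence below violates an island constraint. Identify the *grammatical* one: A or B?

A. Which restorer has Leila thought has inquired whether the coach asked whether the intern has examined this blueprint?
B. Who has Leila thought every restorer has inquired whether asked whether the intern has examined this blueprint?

In B, the wh-phrase is extracted from inside a wh-island (introduced by "whether"), which blocks movement.
In A, the extraction path crosses only that-complement boundaries, which are transparent.
So A is grammatical.

A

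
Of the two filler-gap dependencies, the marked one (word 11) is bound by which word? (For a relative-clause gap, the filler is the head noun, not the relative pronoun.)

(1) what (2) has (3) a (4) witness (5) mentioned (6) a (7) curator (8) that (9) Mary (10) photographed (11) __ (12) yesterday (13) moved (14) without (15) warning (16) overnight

7

The marked gap is inside the relative clause, the direct object of "photographed".
Its filler is the head noun "curator" (via "that"), at word 7.
(The other dependency links word 1 to a gap after word 13.)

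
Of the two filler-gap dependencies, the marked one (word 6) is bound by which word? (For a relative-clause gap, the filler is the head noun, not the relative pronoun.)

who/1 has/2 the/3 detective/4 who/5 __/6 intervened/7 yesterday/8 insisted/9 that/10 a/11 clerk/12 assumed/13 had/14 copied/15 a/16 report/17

4

The marked gap is inside the relative clause, the subject of "intervened".
Its filler is the head noun "detective" (via "who"), at word 4.
(The other dependency links word 1 to a gap after word 13.)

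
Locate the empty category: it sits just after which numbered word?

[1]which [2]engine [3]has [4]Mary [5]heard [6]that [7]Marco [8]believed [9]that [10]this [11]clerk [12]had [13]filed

The displaced element is "which engine" (word 2).
It is linked across 2 clause boundaries (that → that).
It functions as the direct object of "filed", so the gap sits immediately after word 13 ("filed").
Base order: Mary has heard that Marco believed that this clerk had filed which engine.

13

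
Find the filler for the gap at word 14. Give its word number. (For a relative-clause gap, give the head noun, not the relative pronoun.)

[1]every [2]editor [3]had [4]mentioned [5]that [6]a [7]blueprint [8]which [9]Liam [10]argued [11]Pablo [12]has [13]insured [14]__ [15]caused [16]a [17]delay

7

The gap at 14 is the object of "insured", inside a relative clause.
The relative pronoun is "which" (word 8); it is bound by the head noun immediately before it.
Its filler is the head noun "blueprint", at word 7.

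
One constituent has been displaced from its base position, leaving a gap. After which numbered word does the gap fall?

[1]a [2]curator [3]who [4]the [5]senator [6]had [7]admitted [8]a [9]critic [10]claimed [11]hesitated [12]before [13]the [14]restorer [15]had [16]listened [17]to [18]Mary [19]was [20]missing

The displaced element is "a curator" (word 2).
It is linked across 2 clause boundaries (Ø → Ø).
It functions as the subject of "hesitated", so the gap sits immediately after word 10 ("claimed").
Base order: The senator had admitted a critic claimed a curator hesitated before the restorer had listened to Mary.

10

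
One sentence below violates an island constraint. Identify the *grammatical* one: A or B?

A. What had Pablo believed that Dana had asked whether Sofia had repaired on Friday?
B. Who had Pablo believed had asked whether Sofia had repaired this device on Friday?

In A, the wh-phrase is extracted from inside a wh-island (introduced by "whether"), which blocks movement.
In B, the extraction path crosses only that-complement boundaries, which are transparent.
So B is grammatical.

B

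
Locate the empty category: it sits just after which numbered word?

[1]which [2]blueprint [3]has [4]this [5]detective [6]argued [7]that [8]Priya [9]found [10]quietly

The displaced element is "which blueprint" (word 2).
It is linked across 1 clause boundary (that).
It functions as the direct object of "found", so the gap sits immediately after word 9 ("found").
Base order: This detective has argued that Priya found which blueprint quietly.

9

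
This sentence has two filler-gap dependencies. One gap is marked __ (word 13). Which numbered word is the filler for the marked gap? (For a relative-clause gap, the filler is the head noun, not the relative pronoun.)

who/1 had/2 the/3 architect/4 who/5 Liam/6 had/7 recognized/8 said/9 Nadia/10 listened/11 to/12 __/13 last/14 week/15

1

The marked gap is the object of the preposition "to" of "listened".
Its filler is the fronted wh-phrase "who", at word 1.
(The other dependency links word 4 to a gap after word 8.)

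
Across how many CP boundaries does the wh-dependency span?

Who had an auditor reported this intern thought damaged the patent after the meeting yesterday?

2

"who" is extracted from the subject of "damaged".
Boundaries crossed, outermost first: [Ø], [Ø] — 2 in total.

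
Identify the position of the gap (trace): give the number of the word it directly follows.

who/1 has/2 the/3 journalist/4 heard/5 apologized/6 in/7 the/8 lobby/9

5

The displaced element is "who" (word 1).
It is linked across 1 clause boundary (Ø).
It functions as the subject of "apologized", so the gap sits immediately after word 5 ("heard").
Base order: The journalist has heard that who apologized in the lobby.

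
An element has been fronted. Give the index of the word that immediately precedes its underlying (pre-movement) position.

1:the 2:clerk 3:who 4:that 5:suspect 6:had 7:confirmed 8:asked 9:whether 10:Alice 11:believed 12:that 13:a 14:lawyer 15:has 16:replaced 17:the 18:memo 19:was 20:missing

7

The displaced element is "the clerk" (word 2).
It is linked across 1 clause boundary (Ø).
It functions as the subject of "asked", so the gap sits immediately after word 7 ("confirmed").
Base order: That suspect had confirmed the clerk asked whether Alice believed that a lawyer has replaced the memo.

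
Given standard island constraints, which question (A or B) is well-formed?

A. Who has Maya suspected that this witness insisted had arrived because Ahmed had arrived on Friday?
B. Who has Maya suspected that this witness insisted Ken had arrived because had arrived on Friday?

In B, the wh-phrase is extracted from inside an adjunct island (introduced by "because"), which blocks movement.
In A, the extraction path crosses only that-complement boundaries, which are transparent.
So A is grammatical.

A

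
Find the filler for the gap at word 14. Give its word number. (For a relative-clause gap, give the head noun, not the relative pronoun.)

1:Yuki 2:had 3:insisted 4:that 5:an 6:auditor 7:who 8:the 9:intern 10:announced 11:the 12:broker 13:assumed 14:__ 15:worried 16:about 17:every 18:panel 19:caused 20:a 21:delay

The gap at 14 is the subject of "worried", inside a relative clause.
The relative pronoun is "who" (word 7); it is bound by the head noun immediately before it.
Its filler is the head noun "auditor", at word 6.

6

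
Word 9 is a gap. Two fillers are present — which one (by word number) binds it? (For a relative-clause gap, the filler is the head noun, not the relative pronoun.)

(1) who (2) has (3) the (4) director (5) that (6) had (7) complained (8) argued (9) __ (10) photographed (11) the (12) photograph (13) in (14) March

The marked gap is the subject of "photographed".
Its filler is the fronted wh-phrase "who", at word 1.
(The other dependency links word 4 to a gap after word 5.)

1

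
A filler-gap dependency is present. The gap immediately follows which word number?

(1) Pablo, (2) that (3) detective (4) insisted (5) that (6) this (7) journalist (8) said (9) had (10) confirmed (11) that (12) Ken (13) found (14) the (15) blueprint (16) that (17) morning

8

The displaced element is "Pablo" (word 1).
It is linked across 2 clause boundaries (that → Ø).
It functions as the subject of "confirmed", so the gap sits immediately after word 8 ("said").
Base order: That detective insisted that this journalist said that Pablo had confirmed that Ken found the blueprint that morning.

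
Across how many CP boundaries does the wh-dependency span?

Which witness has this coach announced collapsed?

1

"which witness" is extracted from the subject of "collapsed".
Boundaries crossed, outermost first: [Ø] — 1 in total.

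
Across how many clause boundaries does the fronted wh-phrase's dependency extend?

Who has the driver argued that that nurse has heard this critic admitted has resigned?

"who" is extracted from the subject of "resigned".
Boundaries crossed, outermost first: [that], [Ø], [Ø] — 3 in total.

3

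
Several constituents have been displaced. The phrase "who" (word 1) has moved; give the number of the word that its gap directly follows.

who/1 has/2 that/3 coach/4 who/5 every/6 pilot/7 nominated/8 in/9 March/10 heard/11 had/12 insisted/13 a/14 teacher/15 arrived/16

The displaced element is "who" (word 1).
It is linked across 1 clause boundary (Ø).
It functions as the subject of "insisted", so the gap sits immediately after word 11 ("heard").
Base order: That coach who every pilot nominated in March has heard that who had insisted a teacher arrived.

11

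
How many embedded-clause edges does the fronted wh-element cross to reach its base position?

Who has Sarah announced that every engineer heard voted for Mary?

"who" is extracted from the subject of "voted".
Boundaries crossed, outermost first: [that], [Ø] — 2 in total.

2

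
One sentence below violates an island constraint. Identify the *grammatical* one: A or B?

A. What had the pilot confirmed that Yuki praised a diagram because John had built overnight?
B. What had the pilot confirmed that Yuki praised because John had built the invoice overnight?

In A, the wh-phrase is extracted from inside an adjunct island (introduced by "because"), which blocks movement.
In B, the extraction path crosses only that-complement boundaries, which are transparent.
So B is grammatical.

B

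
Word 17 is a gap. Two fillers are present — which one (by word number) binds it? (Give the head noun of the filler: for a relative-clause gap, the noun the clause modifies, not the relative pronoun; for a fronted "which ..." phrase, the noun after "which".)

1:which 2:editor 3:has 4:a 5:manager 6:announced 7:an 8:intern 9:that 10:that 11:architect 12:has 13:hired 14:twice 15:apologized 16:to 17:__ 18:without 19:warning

The marked gap is the object of the preposition "to" of "apologized".
Its filler is the fronted wh-phrase "which editor", at word 2.
(The other dependency links word 8 to a gap after word 13.)

2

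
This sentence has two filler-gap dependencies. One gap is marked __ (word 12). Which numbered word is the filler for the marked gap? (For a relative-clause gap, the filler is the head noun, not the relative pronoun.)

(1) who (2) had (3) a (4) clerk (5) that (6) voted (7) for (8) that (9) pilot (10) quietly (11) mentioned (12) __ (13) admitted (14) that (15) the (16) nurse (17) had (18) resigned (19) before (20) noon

The marked gap is the subject of "admitted".
Its filler is the fronted wh-phrase "who", at word 1.
(The other dependency links word 4 to a gap after word 5.)

1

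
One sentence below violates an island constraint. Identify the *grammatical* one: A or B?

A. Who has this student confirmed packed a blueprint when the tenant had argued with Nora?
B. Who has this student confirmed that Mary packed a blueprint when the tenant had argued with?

In B, the wh-phrase is extracted from inside an adjunct island (introduced by "when"), which blocks movement.
In A, the extraction path crosses only that-complement boundaries, which are transparent.
So A is grammatical.

A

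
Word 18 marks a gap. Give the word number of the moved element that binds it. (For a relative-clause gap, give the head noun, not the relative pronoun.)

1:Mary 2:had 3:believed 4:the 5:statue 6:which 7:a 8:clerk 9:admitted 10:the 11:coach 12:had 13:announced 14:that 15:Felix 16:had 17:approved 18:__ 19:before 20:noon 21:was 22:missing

The gap at 18 is the object of "approved", inside a relative clause.
The relative pronoun is "which" (word 6); it is bound by the head noun immediately before it.
Its filler is the head noun "statue", at word 5.

5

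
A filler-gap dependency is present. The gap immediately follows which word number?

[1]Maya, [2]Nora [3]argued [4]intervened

3

The displaced element is "Maya" (word 1).
It is linked across 1 clause boundary (Ø).
It functions as the subject of "intervened", so the gap sits immediately after word 3 ("argued").
Base order: Nora argued that Maya intervened.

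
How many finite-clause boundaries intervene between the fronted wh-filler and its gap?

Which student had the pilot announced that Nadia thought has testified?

2

"which student" is extracted from the subject of "testified".
Boundaries crossed, outermost first: [that], [Ø] — 2 in total.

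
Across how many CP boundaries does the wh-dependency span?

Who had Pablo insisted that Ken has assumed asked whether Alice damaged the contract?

2

"who" is extracted from the subject of "asked".
Boundaries crossed, outermost first: [that], [Ø] — 2 in total.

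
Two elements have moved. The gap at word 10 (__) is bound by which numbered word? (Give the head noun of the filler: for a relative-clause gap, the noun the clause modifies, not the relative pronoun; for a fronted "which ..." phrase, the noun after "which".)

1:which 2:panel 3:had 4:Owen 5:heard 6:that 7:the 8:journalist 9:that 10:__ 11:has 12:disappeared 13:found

8

The marked gap is inside the relative clause, the subject of "disappeared".
Its filler is the head noun "journalist" (via "that"), at word 8.
(The other dependency links word 2 to a gap after word 13.)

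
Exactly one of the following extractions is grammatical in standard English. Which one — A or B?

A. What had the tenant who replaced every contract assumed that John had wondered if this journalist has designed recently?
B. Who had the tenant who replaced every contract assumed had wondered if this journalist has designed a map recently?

In A, the wh-phrase is extracted from inside a wh-island (introduced by "if"), which blocks movement.
In B, the extraction path crosses only that-complement boundaries, which are transparent.
So B is grammatical.

B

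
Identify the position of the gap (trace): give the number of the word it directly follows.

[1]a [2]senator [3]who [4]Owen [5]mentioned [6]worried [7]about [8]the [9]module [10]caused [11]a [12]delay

5

The displaced element is "a senator" (word 2).
It is linked across 1 clause boundary (Ø).
It functions as the subject of "worried", so the gap sits immediately after word 5 ("mentioned").
Base order: Owen mentioned a senator worried about the module.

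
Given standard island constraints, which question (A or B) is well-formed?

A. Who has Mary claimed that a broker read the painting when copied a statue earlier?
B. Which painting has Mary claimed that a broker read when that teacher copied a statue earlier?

In A, the wh-phrase is extracted from inside an adjunct island (introduced by "when"), which blocks movement.
In B, the extraction path crosses only that-complement boundaries, which are transparent.
So B is grammatical.

B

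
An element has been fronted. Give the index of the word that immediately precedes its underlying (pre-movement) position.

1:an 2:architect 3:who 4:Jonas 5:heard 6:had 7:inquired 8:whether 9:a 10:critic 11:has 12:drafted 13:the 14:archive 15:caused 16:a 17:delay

The displaced element is "an architect" (word 2).
It is linked across 1 clause boundary (Ø).
It functions as the subject of "inquired", so the gap sits immediately after word 5 ("heard").
Base order: Jonas heard an architect had inquired whether a critic has drafted the archive.

5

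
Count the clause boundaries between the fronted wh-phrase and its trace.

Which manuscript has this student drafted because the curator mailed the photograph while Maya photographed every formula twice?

"which manuscript" originates inside the matrix clause — no clause boundary is crossed.

0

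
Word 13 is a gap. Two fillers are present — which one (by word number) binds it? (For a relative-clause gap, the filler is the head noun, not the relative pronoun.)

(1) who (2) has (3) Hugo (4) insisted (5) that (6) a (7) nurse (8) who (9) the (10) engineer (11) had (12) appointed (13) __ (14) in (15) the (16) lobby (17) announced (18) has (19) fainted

The marked gap is inside the relative clause, the direct object of "appointed".
Its filler is the head noun "nurse" (via "who"), at word 7.
(The other dependency links word 1 to a gap after word 17.)

7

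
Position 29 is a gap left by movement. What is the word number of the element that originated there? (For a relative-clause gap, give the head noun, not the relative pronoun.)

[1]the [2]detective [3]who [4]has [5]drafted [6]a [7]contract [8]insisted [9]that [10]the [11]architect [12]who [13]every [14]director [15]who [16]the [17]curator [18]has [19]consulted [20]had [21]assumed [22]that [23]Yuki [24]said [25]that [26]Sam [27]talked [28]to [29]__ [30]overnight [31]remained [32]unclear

The gap at 29 is the prepositional object of "talked", inside a relative clause.
The relative pronoun is "who" (word 12); it is bound by the head noun immediately before it.
Its filler is the head noun "architect", at word 11.

11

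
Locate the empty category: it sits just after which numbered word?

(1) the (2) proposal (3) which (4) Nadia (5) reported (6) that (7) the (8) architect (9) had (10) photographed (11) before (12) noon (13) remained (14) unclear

The displaced element is "the proposal" (word 2).
It is linked across 1 clause boundary (that).
It functions as the direct object of "photographed", so the gap sits immediately after word 10 ("photographed").
Base order: Nadia reported that the architect had photographed the proposal before noon.

10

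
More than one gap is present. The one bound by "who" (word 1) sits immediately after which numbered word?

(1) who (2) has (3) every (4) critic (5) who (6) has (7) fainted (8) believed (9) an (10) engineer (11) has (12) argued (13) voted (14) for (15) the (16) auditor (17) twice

12

The displaced element is "who" (word 1).
It is linked across 2 clause boundaries (Ø → Ø).
It functions as the subject of "voted", so the gap sits immediately after word 12 ("argued").
Base order: Every critic who has fainted has believed an engineer has argued that who voted for the auditor twice.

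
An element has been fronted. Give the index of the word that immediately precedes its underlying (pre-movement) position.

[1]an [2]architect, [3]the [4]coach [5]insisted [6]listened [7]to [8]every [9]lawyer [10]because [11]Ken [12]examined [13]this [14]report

The displaced element is "an architect" (word 2).
It is linked across 1 clause boundary (Ø).
It functions as the subject of "listened", so the gap sits immediately after word 5 ("insisted").
Base order: The coach insisted that an architect listened to every lawyer because Ken examined this report.

5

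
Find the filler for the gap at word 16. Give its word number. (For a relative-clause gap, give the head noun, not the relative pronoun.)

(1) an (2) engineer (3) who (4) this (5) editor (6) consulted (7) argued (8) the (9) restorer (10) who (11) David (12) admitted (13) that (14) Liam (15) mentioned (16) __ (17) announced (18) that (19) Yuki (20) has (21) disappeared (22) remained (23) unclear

9

The gap at 16 is the subject of "announced", inside a relative clause.
The relative pronoun is "who" (word 10); it is bound by the head noun immediately before it.
Its filler is the head noun "restorer", at word 9.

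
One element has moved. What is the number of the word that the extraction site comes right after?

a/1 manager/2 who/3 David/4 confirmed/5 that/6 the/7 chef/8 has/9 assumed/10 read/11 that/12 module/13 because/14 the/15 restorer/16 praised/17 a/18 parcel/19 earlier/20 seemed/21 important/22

The displaced element is "a manager" (word 2).
It is linked across 2 clause boundaries (that → Ø).
It functions as the subject of "read", so the gap sits immediately after word 10 ("assumed").
Base order: David confirmed that the chef has assumed a manager read that module because the restorer praised a parcel earlier.

10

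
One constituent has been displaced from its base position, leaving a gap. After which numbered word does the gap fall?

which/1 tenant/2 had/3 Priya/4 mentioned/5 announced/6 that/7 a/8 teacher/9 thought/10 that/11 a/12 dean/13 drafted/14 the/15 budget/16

5

The displaced element is "which tenant" (word 2).
It is linked across 1 clause boundary (Ø).
It functions as the subject of "announced", so the gap sits immediately after word 5 ("mentioned").
Base order: Priya had mentioned that which tenant announced that a teacher thought that a dean drafted the budget.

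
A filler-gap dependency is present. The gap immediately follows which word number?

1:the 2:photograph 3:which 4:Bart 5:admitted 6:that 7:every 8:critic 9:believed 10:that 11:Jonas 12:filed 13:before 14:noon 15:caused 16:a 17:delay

The displaced element is "the photograph" (word 2).
It is linked across 2 clause boundaries (that → that).
It functions as the direct object of "filed", so the gap sits immediately after word 12 ("filed").
Base order: Bart admitted that every critic believed that Jonas filed the photograph before noon.

12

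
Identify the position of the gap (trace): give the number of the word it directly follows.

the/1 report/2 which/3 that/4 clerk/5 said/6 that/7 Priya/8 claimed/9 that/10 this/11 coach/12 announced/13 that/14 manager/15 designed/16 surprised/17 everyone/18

16

The displaced element is "the report" (word 2).
It is linked across 3 clause boundaries (that → that → Ø).
It functions as the direct object of "designed", so the gap sits immediately after word 16 ("designed").
Base order: That clerk said that Priya claimed that this coach announced that manager designed the report.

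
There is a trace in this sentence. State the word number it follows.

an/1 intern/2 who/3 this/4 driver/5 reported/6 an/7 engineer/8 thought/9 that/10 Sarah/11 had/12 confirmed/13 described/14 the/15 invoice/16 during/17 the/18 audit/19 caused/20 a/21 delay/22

The displaced element is "an intern" (word 2).
It is linked across 3 clause boundaries (Ø → that → Ø).
It functions as the subject of "described", so the gap sits immediately after word 13 ("confirmed").
Base order: This driver reported an engineer thought that Sarah had confirmed an intern described the invoice during the audit.

13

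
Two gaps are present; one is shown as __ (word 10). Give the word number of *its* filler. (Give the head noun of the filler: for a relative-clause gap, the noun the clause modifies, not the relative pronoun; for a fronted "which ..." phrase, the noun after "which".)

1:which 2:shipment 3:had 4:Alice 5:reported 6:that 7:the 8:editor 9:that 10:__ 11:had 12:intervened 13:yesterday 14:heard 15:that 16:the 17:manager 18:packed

8

The marked gap is inside the relative clause, the subject of "intervened".
Its filler is the head noun "editor" (via "that"), at word 8.
(The other dependency links word 2 to a gap after word 18.)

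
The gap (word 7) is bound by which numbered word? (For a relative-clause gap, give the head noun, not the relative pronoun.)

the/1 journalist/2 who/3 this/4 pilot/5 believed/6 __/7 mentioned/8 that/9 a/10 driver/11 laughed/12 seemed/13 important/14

2

The gap at 7 is the subject of "mentioned", inside a relative clause.
The relative pronoun is "who" (word 3); it is bound by the head noun immediately before it.
Its filler is the head noun "journalist", at word 2.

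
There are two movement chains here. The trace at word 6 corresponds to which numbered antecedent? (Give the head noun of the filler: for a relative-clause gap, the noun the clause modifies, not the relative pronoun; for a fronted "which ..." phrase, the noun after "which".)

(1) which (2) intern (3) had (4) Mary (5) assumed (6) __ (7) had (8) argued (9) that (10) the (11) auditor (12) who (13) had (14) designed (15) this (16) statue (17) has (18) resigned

The marked gap is the subject of "argued".
Its filler is the fronted wh-phrase "which intern", at word 2.
(The other dependency links word 11 to a gap after word 12.)

2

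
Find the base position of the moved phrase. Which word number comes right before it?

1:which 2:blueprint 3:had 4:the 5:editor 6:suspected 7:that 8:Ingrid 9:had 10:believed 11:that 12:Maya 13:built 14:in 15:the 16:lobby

13

The displaced element is "which blueprint" (word 2).
It is linked across 2 clause boundaries (that → that).
It functions as the direct object of "built", so the gap sits immediately after word 13 ("built").
Base order: The editor had suspected that Ingrid had believed that Maya built which blueprint in the lobby.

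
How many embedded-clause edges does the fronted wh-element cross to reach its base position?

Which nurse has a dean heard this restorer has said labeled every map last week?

"which nurse" is extracted from the subject of "labeled".
Boundaries crossed, outermost first: [Ø], [Ø] — 2 in total.

2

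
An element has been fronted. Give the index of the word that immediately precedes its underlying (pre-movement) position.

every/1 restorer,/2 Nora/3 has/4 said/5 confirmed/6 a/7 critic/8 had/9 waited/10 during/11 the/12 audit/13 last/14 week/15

5

The displaced element is "every restorer" (word 2).
It is linked across 1 clause boundary (Ø).
It functions as the subject of "confirmed", so the gap sits immediately after word 5 ("said").
Base order: Nora has said that every restorer confirmed a critic had waited during the audit last week.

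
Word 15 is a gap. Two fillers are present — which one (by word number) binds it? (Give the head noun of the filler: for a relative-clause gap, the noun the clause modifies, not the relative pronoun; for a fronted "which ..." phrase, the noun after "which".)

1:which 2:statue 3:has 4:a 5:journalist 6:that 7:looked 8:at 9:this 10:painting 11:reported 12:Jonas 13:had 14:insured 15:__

2

The marked gap is the direct object of "insured".
Its filler is the fronted wh-phrase "which statue", at word 2.
(The other dependency links word 5 to a gap after word 6.)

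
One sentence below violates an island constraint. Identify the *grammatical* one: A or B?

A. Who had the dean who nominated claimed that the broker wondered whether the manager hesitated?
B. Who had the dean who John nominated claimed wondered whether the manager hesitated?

B

In A, the wh-phrase is extracted from inside a complex-NP island (relative clause) (introduced by "who"), which blocks movement.
In B, the extraction path crosses only that-complement boundaries, which are transparent.
So B is grammatical.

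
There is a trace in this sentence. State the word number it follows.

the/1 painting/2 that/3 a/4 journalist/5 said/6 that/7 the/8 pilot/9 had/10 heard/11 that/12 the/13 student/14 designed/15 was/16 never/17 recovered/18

The displaced element is "the painting" (word 2).
It is linked across 2 clause boundaries (that → that).
It functions as the direct object of "designed", so the gap sits immediately after word 15 ("designed").
Base order: A journalist said that the pilot had heard that the student designed the painting.

15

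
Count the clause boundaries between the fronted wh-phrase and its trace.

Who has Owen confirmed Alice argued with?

"who" is extracted from the PP object of "argued".
Boundaries crossed, outermost first: [Ø] — 1 in total.

1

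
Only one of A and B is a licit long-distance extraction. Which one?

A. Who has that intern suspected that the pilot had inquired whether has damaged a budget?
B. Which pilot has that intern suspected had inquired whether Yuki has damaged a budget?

B

In A, the wh-phrase is extracted from inside a wh-island (introduced by "whether"), which blocks movement.
In B, the extraction path crosses only that-complement boundaries, which are transparent.
So B is grammatical.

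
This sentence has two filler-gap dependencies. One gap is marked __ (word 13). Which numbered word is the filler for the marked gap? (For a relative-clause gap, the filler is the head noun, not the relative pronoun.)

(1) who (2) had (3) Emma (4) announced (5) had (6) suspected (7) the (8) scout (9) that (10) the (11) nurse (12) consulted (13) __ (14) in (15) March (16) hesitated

The marked gap is inside the relative clause, the direct object of "consulted".
Its filler is the head noun "scout" (via "that"), at word 8.
(The other dependency links word 1 to a gap after word 4.)

8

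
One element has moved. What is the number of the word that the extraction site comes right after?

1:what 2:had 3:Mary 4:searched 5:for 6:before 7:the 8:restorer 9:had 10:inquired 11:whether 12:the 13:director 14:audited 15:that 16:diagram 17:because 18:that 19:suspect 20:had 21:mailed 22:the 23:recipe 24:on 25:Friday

5

The displaced element is "what" (word 1).
It functions as the object of the preposition "for" of "searched", so the gap sits immediately after word 5 ("for").
Base order: Mary had searched for what before the restorer had inquired whether the director audited that diagram because that suspect had mailed the recipe on Friday.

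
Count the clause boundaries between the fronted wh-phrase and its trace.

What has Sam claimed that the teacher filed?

1

"what" is extracted from the object of "filed".
Boundaries crossed, outermost first: [that] — 1 in total.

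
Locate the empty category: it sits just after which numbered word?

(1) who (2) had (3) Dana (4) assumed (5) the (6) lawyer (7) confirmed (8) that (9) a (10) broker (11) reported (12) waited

The displaced element is "who" (word 1).
It is linked across 3 clause boundaries (Ø → that → Ø).
It functions as the subject of "waited", so the gap sits immediately after word 11 ("reported").
Base order: Dana had assumed the lawyer confirmed that a broker reported that who waited.

11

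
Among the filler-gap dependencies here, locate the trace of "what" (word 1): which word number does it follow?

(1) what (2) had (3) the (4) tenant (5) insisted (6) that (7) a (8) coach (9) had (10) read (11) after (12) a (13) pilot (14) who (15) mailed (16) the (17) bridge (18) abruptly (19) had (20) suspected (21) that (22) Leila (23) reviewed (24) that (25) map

10

The displaced element is "what" (word 1).
It is linked across 1 clause boundary (that).
It functions as the direct object of "read", so the gap sits immediately after word 10 ("read").
Base order: The tenant had insisted that a coach had read what after a pilot who mailed the bridge abruptly had suspected that Leila reviewed that map.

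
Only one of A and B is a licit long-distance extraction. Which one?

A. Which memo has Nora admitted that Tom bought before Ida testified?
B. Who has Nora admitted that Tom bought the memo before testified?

In B, the wh-phrase is extracted from inside an adjunct island (introduced by "before"), which blocks movement.
In A, the extraction path crosses only that-complement boundaries, which are transparent.
So A is grammatical.

A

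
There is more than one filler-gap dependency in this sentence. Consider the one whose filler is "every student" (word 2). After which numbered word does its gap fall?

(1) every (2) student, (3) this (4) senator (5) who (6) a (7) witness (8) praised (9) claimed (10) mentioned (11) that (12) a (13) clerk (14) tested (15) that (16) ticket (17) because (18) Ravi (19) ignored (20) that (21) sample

The displaced element is "every student" (word 2).
It is linked across 1 clause boundary (Ø).
It functions as the subject of "mentioned", so the gap sits immediately after word 9 ("claimed").
Base order: This senator who a witness praised claimed that every student mentioned that a clerk tested that ticket because Ravi ignored that sample.

9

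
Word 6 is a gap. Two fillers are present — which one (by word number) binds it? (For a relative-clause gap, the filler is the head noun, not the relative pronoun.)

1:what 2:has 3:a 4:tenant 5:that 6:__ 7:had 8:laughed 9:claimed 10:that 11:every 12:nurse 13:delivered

4

The marked gap is inside the relative clause, the subject of "laughed".
Its filler is the head noun "tenant" (via "that"), at word 4.
(The other dependency links word 1 to a gap after word 13.)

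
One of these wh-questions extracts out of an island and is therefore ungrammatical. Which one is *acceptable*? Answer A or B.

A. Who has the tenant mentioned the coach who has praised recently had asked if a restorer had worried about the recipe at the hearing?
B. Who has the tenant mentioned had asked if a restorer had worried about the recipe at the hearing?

In A, the wh-phrase is extracted from inside a complex-NP island (relative clause) (introduced by "who"), which blocks movement.
In B, the extraction path crosses only that-complement boundaries, which are transparent.
So B is grammatical.

B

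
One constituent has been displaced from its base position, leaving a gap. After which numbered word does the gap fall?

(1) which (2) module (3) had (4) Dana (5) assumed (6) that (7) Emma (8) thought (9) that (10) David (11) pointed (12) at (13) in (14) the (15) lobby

The displaced element is "which module" (word 2).
It is linked across 2 clause boundaries (that → that).
It functions as the object of the preposition "at" of "pointed", so the gap sits immediately after word 12 ("at").
Base order: Dana had assumed that Emma thought that David pointed at which module in the lobby.

12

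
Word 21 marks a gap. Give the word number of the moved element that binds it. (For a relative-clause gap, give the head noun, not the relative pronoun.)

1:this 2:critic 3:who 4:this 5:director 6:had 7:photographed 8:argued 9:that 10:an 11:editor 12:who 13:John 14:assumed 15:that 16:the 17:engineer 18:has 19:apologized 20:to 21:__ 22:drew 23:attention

11

The gap at 21 is the prepositional object of "apologized", inside a relative clause.
The relative pronoun is "who" (word 12); it is bound by the head noun immediately before it.
Its filler is the head noun "editor", at word 11.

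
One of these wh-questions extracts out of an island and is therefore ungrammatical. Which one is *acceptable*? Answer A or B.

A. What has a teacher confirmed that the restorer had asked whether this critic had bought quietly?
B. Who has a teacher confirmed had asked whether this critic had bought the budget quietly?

B

In A, the wh-phrase is extracted from inside a wh-island (introduced by "whether"), which blocks movement.
In B, the extraction path crosses only that-complement boundaries, which are transparent.
So B is grammatical.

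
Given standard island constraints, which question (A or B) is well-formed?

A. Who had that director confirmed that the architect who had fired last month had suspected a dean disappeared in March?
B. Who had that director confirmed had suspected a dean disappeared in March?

In A, the wh-phrase is extracted from inside a complex-NP island (relative clause) (introduced by "who"), which blocks movement.
In B, the extraction path crosses only that-complement boundaries, which are transparent.
So B is grammatical.

B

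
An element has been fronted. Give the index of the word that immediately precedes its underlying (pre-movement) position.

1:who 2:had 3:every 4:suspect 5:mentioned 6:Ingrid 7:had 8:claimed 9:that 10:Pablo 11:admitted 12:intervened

The displaced element is "who" (word 1).
It is linked across 3 clause boundaries (Ø → that → Ø).
It functions as the subject of "intervened", so the gap sits immediately after word 11 ("admitted").
Base order: Every suspect had mentioned Ingrid had claimed that Pablo admitted that who intervened.

11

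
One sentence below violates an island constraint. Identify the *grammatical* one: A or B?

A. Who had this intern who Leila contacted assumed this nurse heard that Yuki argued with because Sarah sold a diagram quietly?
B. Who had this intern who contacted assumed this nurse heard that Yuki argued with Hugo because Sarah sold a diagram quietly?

A

In B, the wh-phrase is extracted from inside a complex-NP island (relative clause) (introduced by "who"), which blocks movement.
In A, the extraction path crosses only that-complement boundaries, which are transparent.
So A is grammatical.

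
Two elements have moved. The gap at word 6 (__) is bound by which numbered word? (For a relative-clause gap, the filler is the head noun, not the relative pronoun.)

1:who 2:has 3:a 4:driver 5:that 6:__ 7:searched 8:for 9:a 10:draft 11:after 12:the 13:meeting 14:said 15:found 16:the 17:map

The marked gap is inside the relative clause, the subject of "searched".
Its filler is the head noun "driver" (via "that"), at word 4.
(The other dependency links word 1 to a gap after word 14.)

4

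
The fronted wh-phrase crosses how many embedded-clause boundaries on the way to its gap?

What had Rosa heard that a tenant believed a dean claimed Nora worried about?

"what" is extracted from the PP object of "worried".
Boundaries crossed, outermost first: [that], [Ø], [Ø] — 3 in total.

3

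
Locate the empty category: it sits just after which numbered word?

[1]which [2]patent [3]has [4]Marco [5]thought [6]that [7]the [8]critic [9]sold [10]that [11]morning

9

The displaced element is "which patent" (word 2).
It is linked across 1 clause boundary (that).
It functions as the direct object of "sold", so the gap sits immediately after word 9 ("sold").
Base order: Marco has thought that the critic sold which patent that morning.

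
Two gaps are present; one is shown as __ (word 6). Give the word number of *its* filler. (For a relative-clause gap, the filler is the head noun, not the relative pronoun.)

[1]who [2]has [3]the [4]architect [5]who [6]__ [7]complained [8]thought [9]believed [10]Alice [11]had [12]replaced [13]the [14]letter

4

The marked gap is inside the relative clause, the subject of "complained".
Its filler is the head noun "architect" (via "who"), at word 4.
(The other dependency links word 1 to a gap after word 8.)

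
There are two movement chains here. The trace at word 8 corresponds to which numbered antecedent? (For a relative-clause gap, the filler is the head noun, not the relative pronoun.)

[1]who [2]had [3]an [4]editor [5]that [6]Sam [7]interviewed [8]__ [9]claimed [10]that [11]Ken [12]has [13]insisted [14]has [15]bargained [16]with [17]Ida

4

The marked gap is inside the relative clause, the direct object of "interviewed".
Its filler is the head noun "editor" (via "that"), at word 4.
(The other dependency links word 1 to a gap after word 13.)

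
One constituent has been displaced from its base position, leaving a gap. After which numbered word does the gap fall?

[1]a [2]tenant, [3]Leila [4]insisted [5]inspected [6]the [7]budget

4

The displaced element is "a tenant" (word 2).
It is linked across 1 clause boundary (Ø).
It functions as the subject of "inspected", so the gap sits immediately after word 4 ("insisted").
Base order: Leila insisted a tenant inspected the budget.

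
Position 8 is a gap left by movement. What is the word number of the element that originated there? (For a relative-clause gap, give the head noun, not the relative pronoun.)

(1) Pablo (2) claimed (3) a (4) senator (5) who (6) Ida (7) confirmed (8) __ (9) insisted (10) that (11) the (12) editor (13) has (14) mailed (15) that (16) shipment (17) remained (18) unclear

4

The gap at 8 is the subject of "insisted", inside a relative clause.
The relative pronoun is "who" (word 5); it is bound by the head noun immediately before it.
Its filler is the head noun "senator", at word 4.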